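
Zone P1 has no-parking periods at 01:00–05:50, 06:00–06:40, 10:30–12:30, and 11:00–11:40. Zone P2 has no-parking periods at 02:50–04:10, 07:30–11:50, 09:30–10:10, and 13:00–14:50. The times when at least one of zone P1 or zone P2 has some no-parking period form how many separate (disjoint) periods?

4

A, merged: 01:00–05:50, 06:00–06:40, 10:30–12:30.
B, merged: 02:50–04:10, 07:30–11:50, 13:00–14:50.
A ∪ B = 01:00–05:50, 06:00–06:40, 07:30–12:30, 13:00–14:50.
That is 4 disjoint pieces.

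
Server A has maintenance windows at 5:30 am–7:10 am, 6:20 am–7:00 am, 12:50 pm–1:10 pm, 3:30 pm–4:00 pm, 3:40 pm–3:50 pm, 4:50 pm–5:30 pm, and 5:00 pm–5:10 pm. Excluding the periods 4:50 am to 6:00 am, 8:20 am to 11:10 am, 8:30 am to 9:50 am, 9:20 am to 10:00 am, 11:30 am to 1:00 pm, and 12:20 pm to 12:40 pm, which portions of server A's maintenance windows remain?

A, merged: 5:30 am-7:10 am, 12:50 pm-1:10 pm, 3:30 pm-4:00 pm, 4:50 pm-5:30 pm.
B, merged: 4:50 am-6:00 am, 8:20 am-11:10 am, 11:30 am-1:00 pm.
5:30 am-7:10 am minus B → 6:00 am-7:10 am.
12:50 pm-1:10 pm minus B → 1:00 pm-1:10 pm.
3:30 pm-4:00 pm: no B overlap → unchanged.
4:50 pm-5:30 pm: no B overlap → unchanged.

6:00 am-7:10 am, 1:00 pm-1:10 pm, 3:30 pm-4:00 pm, 4:50 pm-5:30 pm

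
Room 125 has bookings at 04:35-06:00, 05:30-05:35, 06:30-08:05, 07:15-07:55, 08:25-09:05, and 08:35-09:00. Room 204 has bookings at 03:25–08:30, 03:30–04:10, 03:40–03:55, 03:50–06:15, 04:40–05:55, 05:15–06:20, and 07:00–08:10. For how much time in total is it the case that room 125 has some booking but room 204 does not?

35 min

Merge the first list: 04:35–06:00, 06:30–08:05, 08:25–09:05.
Merge the second list: 03:25–08:30.
A \ B = 08:30–09:05.
Total: 35 min.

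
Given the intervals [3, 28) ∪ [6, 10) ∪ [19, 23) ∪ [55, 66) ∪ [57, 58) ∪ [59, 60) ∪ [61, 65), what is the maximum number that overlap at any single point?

At 6, 2 of the intervals are simultaneously active.
No point has more.

2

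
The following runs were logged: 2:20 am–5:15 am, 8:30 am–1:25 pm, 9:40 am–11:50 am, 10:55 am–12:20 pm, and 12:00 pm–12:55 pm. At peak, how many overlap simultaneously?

3

At 10:55 am, 3 of the intervals are simultaneously active.
No point has more.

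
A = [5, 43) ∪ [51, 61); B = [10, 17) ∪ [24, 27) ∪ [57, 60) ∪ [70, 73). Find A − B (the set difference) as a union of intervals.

[5, 43) with B removed leaves [5, 10), [17, 24), [27, 43).
[51, 61) with B removed leaves [51, 57), [60, 61).

[5, 10) ∪ [17, 24) ∪ [27, 43) ∪ [51, 57) ∪ [60, 61)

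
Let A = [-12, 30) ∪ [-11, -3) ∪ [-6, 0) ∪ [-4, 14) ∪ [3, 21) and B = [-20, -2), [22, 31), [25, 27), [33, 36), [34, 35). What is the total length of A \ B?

24

Merge the first list: [-12, 30).
Merge the second list: [-20, -2), [22, 31), [33, 36).
A \ B = [-2, 22).
Total: 24.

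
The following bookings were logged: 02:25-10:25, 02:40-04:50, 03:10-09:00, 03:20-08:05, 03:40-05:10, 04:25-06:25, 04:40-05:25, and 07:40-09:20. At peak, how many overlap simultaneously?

7

Sweep endpoints in order; track running count of active intervals.
Peak of 7 reached at 04:40.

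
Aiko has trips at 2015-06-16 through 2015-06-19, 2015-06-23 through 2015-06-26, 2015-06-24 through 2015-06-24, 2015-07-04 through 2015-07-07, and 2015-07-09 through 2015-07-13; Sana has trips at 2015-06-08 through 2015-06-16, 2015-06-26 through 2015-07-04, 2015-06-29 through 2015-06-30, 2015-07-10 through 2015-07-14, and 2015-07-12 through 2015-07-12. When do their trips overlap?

2015-06-16 through 2015-06-16, 2015-06-26 through 2015-06-26, 2015-07-04 through 2015-07-04, 2015-07-10 through 2015-07-13

First set merges to 2015-06-16 through 2015-06-19, 2015-06-23 through 2015-06-26, 2015-07-04 through 2015-07-07, 2015-07-09 through 2015-07-13.
Second set merges to 2015-06-08 through 2015-06-16, 2015-06-26 through 2015-07-04, 2015-07-10 through 2015-07-14.
2015-06-16 through 2015-06-19 overlaps B on 2015-06-16 through 2015-06-16.
2015-06-23 through 2015-06-26 overlaps B on 2015-06-26 through 2015-06-26.
2015-07-04 through 2015-07-07 overlaps B on 2015-07-04 through 2015-07-04.
2015-07-09 through 2015-07-13 overlaps B on 2015-07-10 through 2015-07-13.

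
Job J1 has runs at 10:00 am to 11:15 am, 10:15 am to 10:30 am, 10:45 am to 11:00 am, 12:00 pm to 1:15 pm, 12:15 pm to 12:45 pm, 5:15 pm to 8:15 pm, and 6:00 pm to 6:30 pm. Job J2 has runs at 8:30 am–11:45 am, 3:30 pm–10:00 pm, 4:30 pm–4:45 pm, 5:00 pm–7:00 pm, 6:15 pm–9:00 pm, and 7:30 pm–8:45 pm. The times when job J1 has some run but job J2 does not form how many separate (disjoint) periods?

1

A, merged: 10:00 am–11:15 am, 12:00 pm–1:15 pm, 5:15 pm–8:15 pm.
B, merged: 8:30 am–11:45 am, 3:30 pm–10:00 pm.
A \ B = 12:00 pm–1:15 pm.
That is 1 disjoint piece.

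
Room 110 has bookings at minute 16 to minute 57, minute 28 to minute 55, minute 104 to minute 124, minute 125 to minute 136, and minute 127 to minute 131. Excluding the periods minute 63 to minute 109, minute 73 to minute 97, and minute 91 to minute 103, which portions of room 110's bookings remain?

Merge the first list: minute 16 to minute 57, minute 104 to minute 124, minute 125 to minute 136.
Merge the second list: minute 63 to minute 109.
minute 16 to minute 57: no B overlap → unchanged.
minute 104 to minute 124 minus B → minute 109 to minute 124.
minute 125 to minute 136: no B overlap → unchanged.

minute 16 to minute 57, minute 109 to minute 124, minute 125 to minute 136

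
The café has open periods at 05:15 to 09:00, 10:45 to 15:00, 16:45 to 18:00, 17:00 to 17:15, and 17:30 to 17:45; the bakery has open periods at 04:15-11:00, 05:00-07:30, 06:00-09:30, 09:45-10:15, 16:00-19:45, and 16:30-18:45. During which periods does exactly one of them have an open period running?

04:15–05:15, 09:00–10:45, 11:00–15:00, 16:00–16:45, 18:00–19:45

First set merges to 05:15–09:00, 10:45–15:00, 16:45–18:00.
Second set merges to 04:15–11:00, 16:00–19:45.
Only in the first: 11:00–15:00.
Only in the second: 04:15–05:15, 09:00–10:45, 16:00–16:45, 18:00–19:45.
Together these are the periods covered by exactly one.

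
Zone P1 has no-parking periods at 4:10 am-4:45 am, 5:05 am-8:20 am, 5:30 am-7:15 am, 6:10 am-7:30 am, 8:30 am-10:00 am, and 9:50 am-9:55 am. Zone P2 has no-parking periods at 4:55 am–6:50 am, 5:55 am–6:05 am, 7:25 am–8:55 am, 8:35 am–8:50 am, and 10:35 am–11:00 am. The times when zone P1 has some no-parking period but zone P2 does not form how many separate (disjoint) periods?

Merge the first list: 4:10 am–4:45 am, 5:05 am–8:20 am, 8:30 am–10:00 am.
Merge the second list: 4:55 am–6:50 am, 7:25 am–8:55 am, 10:35 am–11:00 am.
A \ B = 4:10 am–4:45 am, 6:50 am–7:25 am, 8:55 am–10:00 am.
That is 3 disjoint pieces.

3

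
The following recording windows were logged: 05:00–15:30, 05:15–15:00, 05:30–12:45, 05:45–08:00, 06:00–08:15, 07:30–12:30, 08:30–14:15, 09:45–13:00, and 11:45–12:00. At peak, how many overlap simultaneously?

Walk the sorted start/end points keeping a running depth.
The depth first hits 7 at 11:45.

7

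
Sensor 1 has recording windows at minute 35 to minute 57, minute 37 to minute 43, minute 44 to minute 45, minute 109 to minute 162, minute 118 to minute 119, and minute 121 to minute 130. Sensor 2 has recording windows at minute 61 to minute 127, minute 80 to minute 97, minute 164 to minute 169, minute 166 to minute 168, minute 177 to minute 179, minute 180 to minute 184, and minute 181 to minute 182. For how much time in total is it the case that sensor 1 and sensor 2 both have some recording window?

Merge the first list: minute 35 to minute 57, minute 109 to minute 162.
Merge the second list: minute 61 to minute 127, minute 164 to minute 169, minute 177 to minute 179, minute 180 to minute 184.
A ∩ B = minute 109 to minute 127.
Total: 18 minutes.

18 minutes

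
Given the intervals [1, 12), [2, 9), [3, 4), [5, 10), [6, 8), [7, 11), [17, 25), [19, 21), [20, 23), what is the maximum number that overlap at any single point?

At 7, 5 of the intervals are simultaneously active.
No point has more.

5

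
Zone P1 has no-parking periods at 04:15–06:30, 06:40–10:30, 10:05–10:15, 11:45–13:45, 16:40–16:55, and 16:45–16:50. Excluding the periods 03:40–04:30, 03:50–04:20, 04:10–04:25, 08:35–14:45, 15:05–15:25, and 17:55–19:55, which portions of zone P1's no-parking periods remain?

04:30–06:30, 06:40–08:35, 16:40–16:55

A, merged: 04:15–06:30, 06:40–10:30, 11:45–13:45, 16:40–16:55.
B, merged: 03:40–04:30, 08:35–14:45, 15:05–15:25, 17:55–19:55.
04:15–06:30 with B removed leaves 04:30–06:30.
06:40–10:30 with B removed leaves 06:40–08:35.
11:45–13:45 lies entirely inside B → drops out.
16:40–16:55 is untouched.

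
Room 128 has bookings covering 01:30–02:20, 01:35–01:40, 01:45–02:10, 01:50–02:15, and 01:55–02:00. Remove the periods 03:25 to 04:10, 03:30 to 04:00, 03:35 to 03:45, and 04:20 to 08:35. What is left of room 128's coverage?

01:30-02:20

Merge the first list: 01:30-02:20.
Merge the second list: 03:25-04:10, 04:20-08:35.
01:30-02:20: no B overlap → unchanged.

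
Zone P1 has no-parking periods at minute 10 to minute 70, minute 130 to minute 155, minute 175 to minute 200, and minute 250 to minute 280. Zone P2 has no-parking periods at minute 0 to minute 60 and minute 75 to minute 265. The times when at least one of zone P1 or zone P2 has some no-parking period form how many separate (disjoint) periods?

A ∪ B = minute 0 to minute 70, minute 75 to minute 280.
That is 2 disjoint pieces.

2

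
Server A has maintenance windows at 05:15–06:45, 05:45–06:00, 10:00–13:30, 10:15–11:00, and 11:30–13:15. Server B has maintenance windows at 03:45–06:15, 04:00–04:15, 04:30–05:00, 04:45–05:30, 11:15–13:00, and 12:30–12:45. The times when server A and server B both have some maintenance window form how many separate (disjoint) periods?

Merge the first list: 05:15-06:45, 10:00-13:30.
Merge the second list: 03:45-06:15, 11:15-13:00.
A ∩ B = 05:15-06:15, 11:15-13:00.
That is 2 disjoint pieces.

2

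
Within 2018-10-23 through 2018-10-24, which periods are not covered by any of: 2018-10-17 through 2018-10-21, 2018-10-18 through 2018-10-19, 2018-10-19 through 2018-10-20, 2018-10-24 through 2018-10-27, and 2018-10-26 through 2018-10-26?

2018-10-23 through 2018-10-23

After merging, the occupied span is 2018-10-17 through 2018-10-21, 2018-10-24 through 2018-10-27.
Complement within 2018-10-23 through 2018-10-24: 2018-10-23 through 2018-10-23.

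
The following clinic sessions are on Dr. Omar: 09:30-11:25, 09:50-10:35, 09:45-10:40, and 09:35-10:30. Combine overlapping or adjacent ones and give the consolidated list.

09:30–11:25

Sort by start: 09:30–11:25, 09:35–10:30, 09:45–10:40, 09:50–10:35.
09:35–10:30 overlaps/touches 09:30–11:25 → extend to 09:30–11:25.
09:45–10:40 overlaps/touches 09:30–11:25 → extend to 09:30–11:25.
09:50–10:35 overlaps/touches 09:30–11:25 → extend to 09:30–11:25.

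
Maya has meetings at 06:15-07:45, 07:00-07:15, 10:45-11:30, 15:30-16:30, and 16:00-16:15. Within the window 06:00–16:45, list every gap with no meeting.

After merging, the occupied span is 06:15–07:45, 10:45–11:30, 15:30–16:30.
Gaps within 06:00–16:45: 06:00–06:15, 07:45–10:45, 11:30–15:30, 16:30–16:45.

06:00–06:15, 07:45–10:45, 11:30–15:30, 16:30–16:45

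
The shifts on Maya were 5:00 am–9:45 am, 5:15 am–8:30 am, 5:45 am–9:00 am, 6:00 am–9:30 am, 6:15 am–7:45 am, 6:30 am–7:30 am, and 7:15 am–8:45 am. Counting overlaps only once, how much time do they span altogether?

Merged: 5:00 am–9:45 am.
Length: 4 h 45 min.

4 h 45 min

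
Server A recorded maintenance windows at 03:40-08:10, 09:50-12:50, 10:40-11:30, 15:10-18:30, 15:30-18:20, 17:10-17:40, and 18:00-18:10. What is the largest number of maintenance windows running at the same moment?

3

Sweep endpoints in order; track running count of active intervals.
Peak of 3 reached at 17:10.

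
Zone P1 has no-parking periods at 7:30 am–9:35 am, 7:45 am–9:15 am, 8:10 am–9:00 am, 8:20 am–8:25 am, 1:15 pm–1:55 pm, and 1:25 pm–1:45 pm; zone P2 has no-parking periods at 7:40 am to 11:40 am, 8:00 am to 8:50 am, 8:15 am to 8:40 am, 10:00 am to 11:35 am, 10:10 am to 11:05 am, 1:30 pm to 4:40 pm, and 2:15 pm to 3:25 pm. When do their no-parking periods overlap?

7:40 am-9:35 am, 1:30 pm-1:55 pm

A, merged: 7:30 am-9:35 am, 1:15 pm-1:55 pm.
B, merged: 7:40 am-11:40 am, 1:30 pm-4:40 pm.
7:30 am-9:35 am overlaps B on 7:40 am-9:35 am.
1:15 pm-1:55 pm overlaps B on 1:30 pm-1:55 pm.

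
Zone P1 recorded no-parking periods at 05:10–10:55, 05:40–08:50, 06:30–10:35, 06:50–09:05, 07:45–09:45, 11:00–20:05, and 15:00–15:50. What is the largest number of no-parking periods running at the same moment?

At 07:45, 5 of the intervals are simultaneously active.
No point has more.

5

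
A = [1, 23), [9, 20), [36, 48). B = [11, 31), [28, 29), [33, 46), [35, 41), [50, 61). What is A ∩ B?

First set merges to [1, 23), [36, 48).
Second set merges to [11, 31), [33, 46), [50, 61).
[1, 23) meets the second set on [11, 23).
[36, 48) meets the second set on [36, 46).

[11, 23) ∪ [36, 46)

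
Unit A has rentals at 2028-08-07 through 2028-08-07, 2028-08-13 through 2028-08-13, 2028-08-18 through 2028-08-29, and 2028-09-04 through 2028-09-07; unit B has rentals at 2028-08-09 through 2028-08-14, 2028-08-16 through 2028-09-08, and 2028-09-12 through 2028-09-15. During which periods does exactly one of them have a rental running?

2028-08-07 through 2028-08-07, 2028-08-09 through 2028-08-12, 2028-08-14 through 2028-08-14, 2028-08-16 through 2028-08-17, 2028-08-30 through 2028-09-03, 2028-09-08 through 2028-09-08, 2028-09-12 through 2028-09-15

A \ B = 2028-08-07 through 2028-08-07.
B \ A = 2028-08-09 through 2028-08-12, 2028-08-14 through 2028-08-14, 2028-08-16 through 2028-08-17, 2028-08-30 through 2028-09-03, 2028-09-08 through 2028-09-08, 2028-09-12 through 2028-09-15.
Union of the two gives the symmetric difference.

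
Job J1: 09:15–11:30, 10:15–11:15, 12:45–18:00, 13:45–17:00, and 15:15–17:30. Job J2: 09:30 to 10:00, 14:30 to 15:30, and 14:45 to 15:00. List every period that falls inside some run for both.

09:30–10:00, 14:30–15:30

A, merged: 09:15–11:30, 12:45–18:00.
B, merged: 09:30–10:00, 14:30–15:30.
09:15–11:30 overlaps B on 09:30–10:00.
12:45–18:00 overlaps B on 14:30–15:30.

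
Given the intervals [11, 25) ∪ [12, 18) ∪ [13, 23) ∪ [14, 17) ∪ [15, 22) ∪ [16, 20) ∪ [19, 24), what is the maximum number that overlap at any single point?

Sweep endpoints in order; track running count of active intervals.
Peak of 6 reached at 16.

6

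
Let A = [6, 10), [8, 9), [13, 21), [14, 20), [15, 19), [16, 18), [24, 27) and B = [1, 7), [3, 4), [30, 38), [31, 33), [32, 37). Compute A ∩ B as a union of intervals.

[6, 7)

First set merges to [6, 10), [13, 21), [24, 27).
Second set merges to [1, 7), [30, 38).
[6, 10) overlaps B on [6, 7).
[13, 21) falls entirely outside B.
[24, 27) falls entirely outside B.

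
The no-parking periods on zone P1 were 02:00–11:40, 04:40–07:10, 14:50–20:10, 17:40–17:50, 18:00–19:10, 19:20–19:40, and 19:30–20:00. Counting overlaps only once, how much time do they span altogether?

15 h

Merged: 02:00-11:40, 14:50-20:10.
Lengths: 9 h 40 min + 5 h 20 min = 15 h.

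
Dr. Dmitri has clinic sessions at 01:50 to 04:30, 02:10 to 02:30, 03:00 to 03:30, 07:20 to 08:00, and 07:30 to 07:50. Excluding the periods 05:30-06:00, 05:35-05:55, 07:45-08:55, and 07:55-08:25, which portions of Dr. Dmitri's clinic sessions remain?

01:50–04:30, 07:20–07:45

A, merged: 01:50–04:30, 07:20–08:00.
B, merged: 05:30–06:00, 07:45–08:55.
01:50–04:30: nothing removed.
07:20–08:00 \ B = 07:20–07:45.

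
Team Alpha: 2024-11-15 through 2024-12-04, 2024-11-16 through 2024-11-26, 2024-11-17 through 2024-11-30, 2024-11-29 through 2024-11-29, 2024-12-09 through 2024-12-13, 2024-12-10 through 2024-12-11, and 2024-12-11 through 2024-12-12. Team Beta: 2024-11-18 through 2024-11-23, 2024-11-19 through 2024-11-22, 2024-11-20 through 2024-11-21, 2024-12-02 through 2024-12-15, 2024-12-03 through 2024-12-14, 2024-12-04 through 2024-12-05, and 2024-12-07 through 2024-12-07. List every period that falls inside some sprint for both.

2024-11-18 through 2024-11-23, 2024-12-02 through 2024-12-04, 2024-12-09 through 2024-12-13

Merge the first list: 2024-11-15 through 2024-12-04, 2024-12-09 through 2024-12-13.
Merge the second list: 2024-11-18 through 2024-11-23, 2024-12-02 through 2024-12-15.
2024-11-15 through 2024-12-04 meets the second set on 2024-11-18 through 2024-11-23, 2024-12-02 through 2024-12-04.
2024-12-09 through 2024-12-13 meets the second set on 2024-12-09 through 2024-12-13.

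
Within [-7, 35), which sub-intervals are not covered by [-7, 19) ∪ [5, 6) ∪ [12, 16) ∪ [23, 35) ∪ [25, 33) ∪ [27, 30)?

[19, 23)

After merging, the occupied span is [-7, 19), [23, 35).
Gaps within [-7, 35): [19, 23).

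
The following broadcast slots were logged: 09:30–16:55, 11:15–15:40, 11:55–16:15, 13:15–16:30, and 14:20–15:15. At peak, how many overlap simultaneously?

At 14:20, 5 of the intervals are simultaneously active.
No point has more.

5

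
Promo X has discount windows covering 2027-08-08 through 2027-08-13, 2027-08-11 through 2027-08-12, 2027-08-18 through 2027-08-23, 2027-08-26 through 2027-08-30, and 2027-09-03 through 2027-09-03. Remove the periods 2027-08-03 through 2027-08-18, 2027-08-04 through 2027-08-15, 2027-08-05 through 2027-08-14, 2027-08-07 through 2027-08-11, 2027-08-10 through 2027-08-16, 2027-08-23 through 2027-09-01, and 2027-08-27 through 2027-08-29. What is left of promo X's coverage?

2027-08-19 through 2027-08-22, 2027-09-03 through 2027-09-03

First set merges to 2027-08-08 through 2027-08-13, 2027-08-18 through 2027-08-23, 2027-08-26 through 2027-08-30, 2027-09-03 through 2027-09-03.
Second set merges to 2027-08-03 through 2027-08-18, 2027-08-23 through 2027-09-01.
2027-08-08 through 2027-08-13: entirely removed.
2027-08-18 through 2027-08-23 \ B = 2027-08-19 through 2027-08-22.
2027-08-26 through 2027-08-30: entirely removed.
2027-09-03 through 2027-09-03: nothing removed.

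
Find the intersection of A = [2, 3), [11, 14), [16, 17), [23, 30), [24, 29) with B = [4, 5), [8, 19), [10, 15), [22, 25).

[11, 14) ∪ [16, 17) ∪ [23, 25)

Merge the first list: [2, 3), [11, 14), [16, 17), [23, 30).
Merge the second list: [4, 5), [8, 19), [22, 25).
[2, 3): no overlap with the second set.
[11, 14) meets the second set on [11, 14).
[16, 17) meets the second set on [16, 17).
[23, 30) meets the second set on [23, 25).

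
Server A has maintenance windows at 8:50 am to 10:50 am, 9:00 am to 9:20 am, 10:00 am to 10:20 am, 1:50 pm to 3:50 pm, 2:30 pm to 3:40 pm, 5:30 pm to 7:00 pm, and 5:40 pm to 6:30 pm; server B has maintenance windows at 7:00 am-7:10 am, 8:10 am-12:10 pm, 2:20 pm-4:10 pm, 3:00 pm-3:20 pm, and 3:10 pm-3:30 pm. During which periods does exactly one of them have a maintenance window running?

7:00 am–7:10 am, 8:10 am–8:50 am, 10:50 am–12:10 pm, 1:50 pm–2:20 pm, 3:50 pm–4:10 pm, 5:30 pm–7:00 pm

First set merges to 8:50 am–10:50 am, 1:50 pm–3:50 pm, 5:30 pm–7:00 pm.
Second set merges to 7:00 am–7:10 am, 8:10 am–12:10 pm, 2:20 pm–4:10 pm.
A \ B = 1:50 pm–2:20 pm, 5:30 pm–7:00 pm.
B \ A = 7:00 am–7:10 am, 8:10 am–8:50 am, 10:50 am–12:10 pm, 3:50 pm–4:10 pm.
Union of the two gives the symmetric difference.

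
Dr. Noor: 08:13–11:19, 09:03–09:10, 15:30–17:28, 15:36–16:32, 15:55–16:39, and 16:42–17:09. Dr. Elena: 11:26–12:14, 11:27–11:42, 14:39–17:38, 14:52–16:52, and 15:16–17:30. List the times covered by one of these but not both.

Merge the first list: 08:13–11:19, 15:30–17:28.
Merge the second list: 11:26–12:14, 14:39–17:38.
Only in the first: 08:13–11:19.
Only in the second: 11:26–12:14, 14:39–15:30, 17:28–17:38.
Together these are the periods covered by exactly one.

08:13–11:19, 11:26–12:14, 14:39–15:30, 17:28–17:38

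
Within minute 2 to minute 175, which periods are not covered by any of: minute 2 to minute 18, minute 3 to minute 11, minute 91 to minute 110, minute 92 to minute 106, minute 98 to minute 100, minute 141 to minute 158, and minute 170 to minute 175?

minute 18 to minute 91, minute 110 to minute 141, minute 158 to minute 170

Covered (merged): minute 2 to minute 18, minute 91 to minute 110, minute 141 to minute 158, minute 170 to minute 175.
Uncovered inside minute 2 to minute 175: minute 18 to minute 91, minute 110 to minute 141, minute 158 to minute 170.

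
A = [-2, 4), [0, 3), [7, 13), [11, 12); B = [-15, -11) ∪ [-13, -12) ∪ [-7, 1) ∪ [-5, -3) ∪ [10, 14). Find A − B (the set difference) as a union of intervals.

[1, 4) ∪ [7, 10)

First set merges to [-2, 4), [7, 13).
Second set merges to [-15, -11), [-7, 1), [10, 14).
[-2, 4) \ B = [1, 4).
[7, 13) \ B = [7, 10).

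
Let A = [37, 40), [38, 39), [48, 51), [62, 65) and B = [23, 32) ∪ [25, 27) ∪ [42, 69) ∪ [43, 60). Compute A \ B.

Merge the first list: [37, 40), [48, 51), [62, 65).
Merge the second list: [23, 32), [42, 69).
[37, 40): nothing removed.
[48, 51): entirely removed.
[62, 65): entirely removed.

[37, 40)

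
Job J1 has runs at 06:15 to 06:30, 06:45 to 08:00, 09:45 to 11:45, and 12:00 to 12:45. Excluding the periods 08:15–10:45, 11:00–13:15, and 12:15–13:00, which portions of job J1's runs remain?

B, merged: 08:15–10:45, 11:00–13:15.
06:15–06:30: nothing removed.
06:45–08:00: nothing removed.
09:45–11:45 \ B = 10:45–11:00.
12:00–12:45: entirely removed.

06:15–06:30, 06:45–08:00, 10:45–11:00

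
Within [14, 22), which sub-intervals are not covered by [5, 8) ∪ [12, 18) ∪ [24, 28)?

After merging, the occupied span is [5, 8), [12, 18), [24, 28).
Complement within [14, 22): [18, 22).

[18, 22)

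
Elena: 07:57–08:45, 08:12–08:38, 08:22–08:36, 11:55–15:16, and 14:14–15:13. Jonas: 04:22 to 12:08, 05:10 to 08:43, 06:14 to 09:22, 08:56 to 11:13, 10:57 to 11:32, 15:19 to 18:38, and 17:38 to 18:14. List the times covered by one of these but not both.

04:22–07:57, 08:45–11:55, 12:08–15:16, 15:19–18:38

Merge the first list: 07:57–08:45, 11:55–15:16.
Merge the second list: 04:22–12:08, 15:19–18:38.
A \ B = 12:08–15:16.
B \ A = 04:22–07:57, 08:45–11:55, 15:19–18:38.
Union of the two gives the symmetric difference.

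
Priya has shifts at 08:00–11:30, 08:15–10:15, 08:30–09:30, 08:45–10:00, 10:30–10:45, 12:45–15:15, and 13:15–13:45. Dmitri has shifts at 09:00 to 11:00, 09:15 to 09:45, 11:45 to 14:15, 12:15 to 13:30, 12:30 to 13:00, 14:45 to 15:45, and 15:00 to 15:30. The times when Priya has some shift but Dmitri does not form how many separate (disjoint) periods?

3

A, merged: 08:00-11:30, 12:45-15:15.
B, merged: 09:00-11:00, 11:45-14:15, 14:45-15:45.
A \ B = 08:00-09:00, 11:00-11:30, 14:15-14:45.
That is 3 disjoint pieces.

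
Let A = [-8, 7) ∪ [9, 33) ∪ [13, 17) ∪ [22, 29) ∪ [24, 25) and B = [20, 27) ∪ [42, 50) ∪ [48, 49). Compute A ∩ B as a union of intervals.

[20, 27)

A, merged: [-8, 7), [9, 33).
B, merged: [20, 27), [42, 50).
[-8, 7): no overlap with the second set.
[9, 33) meets the second set on [20, 27).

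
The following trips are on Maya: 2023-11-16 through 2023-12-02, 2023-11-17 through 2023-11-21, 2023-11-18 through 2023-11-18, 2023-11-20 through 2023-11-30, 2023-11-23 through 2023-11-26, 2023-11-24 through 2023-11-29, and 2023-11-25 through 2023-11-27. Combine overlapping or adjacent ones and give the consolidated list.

2023-11-17 through 2023-11-21 overlaps/touches 2023-11-16 through 2023-12-02 → extend to 2023-11-16 through 2023-12-02.
2023-11-18 through 2023-11-18 overlaps/touches 2023-11-16 through 2023-12-02 → extend to 2023-11-16 through 2023-12-02.
2023-11-20 through 2023-11-30 overlaps/touches 2023-11-16 through 2023-12-02 → extend to 2023-11-16 through 2023-12-02.
2023-11-23 through 2023-11-26 overlaps/touches 2023-11-16 through 2023-12-02 → extend to 2023-11-16 through 2023-12-02.
2023-11-24 through 2023-11-29 overlaps/touches 2023-11-16 through 2023-12-02 → extend to 2023-11-16 through 2023-12-02.
2023-11-25 through 2023-11-27 overlaps/touches 2023-11-16 through 2023-12-02 → extend to 2023-11-16 through 2023-12-02.

2023-11-16 through 2023-12-02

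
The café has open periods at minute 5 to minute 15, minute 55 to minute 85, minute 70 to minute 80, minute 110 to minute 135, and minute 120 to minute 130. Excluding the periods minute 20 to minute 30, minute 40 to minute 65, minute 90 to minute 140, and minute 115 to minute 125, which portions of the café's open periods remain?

minute 5 to minute 15, minute 65 to minute 85

Merge the first list: minute 5 to minute 15, minute 55 to minute 85, minute 110 to minute 135.
Merge the second list: minute 20 to minute 30, minute 40 to minute 65, minute 90 to minute 140.
minute 5 to minute 15 is untouched.
minute 55 to minute 85 with B removed leaves minute 65 to minute 85.
minute 110 to minute 135 lies entirely inside B → drops out.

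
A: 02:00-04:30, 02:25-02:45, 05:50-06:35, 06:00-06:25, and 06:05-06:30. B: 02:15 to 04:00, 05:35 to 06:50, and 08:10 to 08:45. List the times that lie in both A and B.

Merge the first list: 02:00–04:30, 05:50–06:35.
02:00–04:30 ∩ B → 02:15–04:00.
05:50–06:35 ∩ B → 05:50–06:35.

02:15–04:00, 05:50–06:35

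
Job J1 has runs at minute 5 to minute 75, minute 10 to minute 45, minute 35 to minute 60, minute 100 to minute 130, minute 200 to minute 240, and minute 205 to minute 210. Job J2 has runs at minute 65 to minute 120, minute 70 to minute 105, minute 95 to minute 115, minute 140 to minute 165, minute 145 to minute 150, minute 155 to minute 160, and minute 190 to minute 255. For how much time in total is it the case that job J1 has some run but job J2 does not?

70 minutes

Merge the first list: minute 5 to minute 75, minute 100 to minute 130, minute 200 to minute 240.
Merge the second list: minute 65 to minute 120, minute 140 to minute 165, minute 190 to minute 255.
A \ B = minute 5 to minute 65, minute 120 to minute 130.
Total: 60 minutes + 10 minutes = 70 minutes.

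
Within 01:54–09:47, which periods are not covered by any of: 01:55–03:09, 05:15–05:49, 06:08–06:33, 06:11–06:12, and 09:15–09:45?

Covered (merged): 01:55–03:09, 05:15–05:49, 06:08–06:33, 09:15–09:45.
Uncovered inside 01:54–09:47: 01:54–01:55, 03:09–05:15, 05:49–06:08, 06:33–09:15, 09:45–09:47.

01:54–01:55, 03:09–05:15, 05:49–06:08, 06:33–09:15, 09:45–09:47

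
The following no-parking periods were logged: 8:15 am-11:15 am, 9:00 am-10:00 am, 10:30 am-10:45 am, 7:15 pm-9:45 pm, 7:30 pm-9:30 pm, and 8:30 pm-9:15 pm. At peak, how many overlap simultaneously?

3

Walk the sorted start/end points keeping a running depth.
The depth first hits 3 at 8:30 pm.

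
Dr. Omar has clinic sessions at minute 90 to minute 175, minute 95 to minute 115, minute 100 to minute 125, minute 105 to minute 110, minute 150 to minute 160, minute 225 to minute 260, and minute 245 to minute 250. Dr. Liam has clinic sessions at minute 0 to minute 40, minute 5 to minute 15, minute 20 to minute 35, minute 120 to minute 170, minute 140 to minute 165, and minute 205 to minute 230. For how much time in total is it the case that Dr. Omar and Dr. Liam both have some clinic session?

First set merges to minute 90 to minute 175, minute 225 to minute 260.
Second set merges to minute 0 to minute 40, minute 120 to minute 170, minute 205 to minute 230.
A ∩ B = minute 120 to minute 170, minute 225 to minute 230.
Total: 50 minutes + 5 minutes = 55 minutes.

55 minutes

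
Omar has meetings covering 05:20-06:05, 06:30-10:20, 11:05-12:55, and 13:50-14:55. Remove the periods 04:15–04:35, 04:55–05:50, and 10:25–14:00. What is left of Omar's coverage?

05:50–06:05, 06:30–10:20, 14:00–14:55

05:20–06:05 \ B = 05:50–06:05.
06:30–10:20: nothing removed.
11:05–12:55: entirely removed.
13:50–14:55 \ B = 14:00–14:55.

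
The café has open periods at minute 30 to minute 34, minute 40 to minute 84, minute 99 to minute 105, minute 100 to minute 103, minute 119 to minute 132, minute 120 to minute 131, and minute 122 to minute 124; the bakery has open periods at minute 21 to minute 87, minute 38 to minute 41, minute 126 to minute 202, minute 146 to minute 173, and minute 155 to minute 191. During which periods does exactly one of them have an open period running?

minute 21 to minute 30, minute 34 to minute 40, minute 84 to minute 87, minute 99 to minute 105, minute 119 to minute 126, minute 132 to minute 202

First set merges to minute 30 to minute 34, minute 40 to minute 84, minute 99 to minute 105, minute 119 to minute 132.
Second set merges to minute 21 to minute 87, minute 126 to minute 202.
Only in the first: minute 99 to minute 105, minute 119 to minute 126.
Only in the second: minute 21 to minute 30, minute 34 to minute 40, minute 84 to minute 87, minute 132 to minute 202.
Together these are the periods covered by exactly one.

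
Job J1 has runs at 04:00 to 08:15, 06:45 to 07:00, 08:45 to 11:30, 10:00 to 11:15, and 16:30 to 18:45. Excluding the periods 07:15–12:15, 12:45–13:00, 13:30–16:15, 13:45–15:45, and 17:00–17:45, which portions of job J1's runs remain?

04:00-07:15, 16:30-17:00, 17:45-18:45

Merge the first list: 04:00-08:15, 08:45-11:30, 16:30-18:45.
Merge the second list: 07:15-12:15, 12:45-13:00, 13:30-16:15, 17:00-17:45.
04:00-08:15 with B removed leaves 04:00-07:15.
08:45-11:30 lies entirely inside B → drops out.
16:30-18:45 with B removed leaves 16:30-17:00, 17:45-18:45.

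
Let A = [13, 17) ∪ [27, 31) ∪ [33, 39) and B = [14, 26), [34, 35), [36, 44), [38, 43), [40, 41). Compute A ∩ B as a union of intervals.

[14, 17) ∪ [34, 35) ∪ [36, 39)

B, merged: [14, 26), [34, 35), [36, 44).
[13, 17) ∩ B → [14, 17).
[27, 31) meets no B interval.
[33, 39) ∩ B → [34, 35), [36, 39).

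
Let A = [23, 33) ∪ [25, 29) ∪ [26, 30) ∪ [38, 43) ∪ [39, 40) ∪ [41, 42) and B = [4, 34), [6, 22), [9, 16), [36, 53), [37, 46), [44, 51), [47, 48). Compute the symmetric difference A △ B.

[4, 23) ∪ [33, 34) ∪ [36, 38) ∪ [43, 53)

First set merges to [23, 33), [38, 43).
Second set merges to [4, 34), [36, 53).
A but not B: none.
B but not A: [4, 23), [33, 34), [36, 38), [43, 53).
Combining gives A △ B.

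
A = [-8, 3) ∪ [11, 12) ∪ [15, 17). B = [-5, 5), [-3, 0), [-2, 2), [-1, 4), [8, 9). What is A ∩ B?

[-5, 3)

Second set merges to [-5, 5), [8, 9).
[-8, 3) ∩ B → [-5, 3).
[11, 12) meets no B interval.
[15, 17) meets no B interval.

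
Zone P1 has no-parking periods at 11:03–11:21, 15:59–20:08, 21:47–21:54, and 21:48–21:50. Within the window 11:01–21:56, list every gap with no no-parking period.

Covered (merged): 11:03–11:21, 15:59–20:08, 21:47–21:54.
Uncovered inside 11:01–21:56: 11:01–11:03, 11:21–15:59, 20:08–21:47, 21:54–21:56.

11:01–11:03, 11:21–15:59, 20:08–21:47, 21:54–21:56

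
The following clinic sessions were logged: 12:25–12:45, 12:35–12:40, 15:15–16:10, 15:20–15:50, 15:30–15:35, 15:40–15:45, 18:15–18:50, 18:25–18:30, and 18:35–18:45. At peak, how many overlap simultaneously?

At 15:30, 3 of the intervals are simultaneously active.
No point has more.

3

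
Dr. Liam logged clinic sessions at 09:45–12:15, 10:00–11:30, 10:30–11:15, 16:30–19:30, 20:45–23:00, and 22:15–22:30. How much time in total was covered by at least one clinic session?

Merged: 09:45–12:15, 16:30–19:30, 20:45–23:00.
Lengths: 2 h 30 min + 3 h + 2 h 15 min = 7 h 45 min.

7 h 45 min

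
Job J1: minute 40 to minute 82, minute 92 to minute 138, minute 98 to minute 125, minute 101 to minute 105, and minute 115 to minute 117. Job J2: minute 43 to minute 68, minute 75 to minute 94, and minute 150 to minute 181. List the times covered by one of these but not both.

minute 40 to minute 43, minute 68 to minute 75, minute 82 to minute 92, minute 94 to minute 138, minute 150 to minute 181

First set merges to minute 40 to minute 82, minute 92 to minute 138.
Only in the first: minute 40 to minute 43, minute 68 to minute 75, minute 94 to minute 138.
Only in the second: minute 82 to minute 92, minute 150 to minute 181.
Together these are the periods covered by exactly one.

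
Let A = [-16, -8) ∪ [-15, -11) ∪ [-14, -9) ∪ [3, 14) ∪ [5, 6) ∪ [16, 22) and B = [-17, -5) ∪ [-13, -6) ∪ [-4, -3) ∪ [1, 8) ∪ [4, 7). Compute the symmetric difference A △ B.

[-17, -16) ∪ [-8, -5) ∪ [-4, -3) ∪ [1, 3) ∪ [8, 14) ∪ [16, 22)

First set merges to [-16, -8), [3, 14), [16, 22).
Second set merges to [-17, -5), [-4, -3), [1, 8).
A \ B = [8, 14), [16, 22).
B \ A = [-17, -16), [-8, -5), [-4, -3), [1, 3).
Union of the two gives the symmetric difference.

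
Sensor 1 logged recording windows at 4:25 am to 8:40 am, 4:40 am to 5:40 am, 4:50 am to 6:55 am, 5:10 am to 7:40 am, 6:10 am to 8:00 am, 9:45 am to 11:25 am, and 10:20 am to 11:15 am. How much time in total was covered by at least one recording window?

5 h 55 min

Merged: 4:25 am–8:40 am, 9:45 am–11:25 am.
Lengths: 4 h 15 min + 1 h 40 min = 5 h 55 min.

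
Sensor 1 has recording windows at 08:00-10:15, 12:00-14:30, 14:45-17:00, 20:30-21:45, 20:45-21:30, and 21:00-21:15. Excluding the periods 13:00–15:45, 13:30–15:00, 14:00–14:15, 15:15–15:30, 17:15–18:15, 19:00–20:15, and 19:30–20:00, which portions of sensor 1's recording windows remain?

Merge the first list: 08:00–10:15, 12:00–14:30, 14:45–17:00, 20:30–21:45.
Merge the second list: 13:00–15:45, 17:15–18:15, 19:00–20:15.
08:00–10:15: no B overlap → unchanged.
12:00–14:30 minus B → 12:00–13:00.
14:45–17:00 minus B → 15:45–17:00.
20:30–21:45: no B overlap → unchanged.

08:00–10:15, 12:00–13:00, 15:45–17:00, 20:30–21:45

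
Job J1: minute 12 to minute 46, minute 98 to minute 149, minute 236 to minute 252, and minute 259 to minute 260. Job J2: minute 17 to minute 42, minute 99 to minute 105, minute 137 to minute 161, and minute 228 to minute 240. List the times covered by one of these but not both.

minute 12 to minute 17, minute 42 to minute 46, minute 98 to minute 99, minute 105 to minute 137, minute 149 to minute 161, minute 228 to minute 236, minute 240 to minute 252, minute 259 to minute 260

A \ B = minute 12 to minute 17, minute 42 to minute 46, minute 98 to minute 99, minute 105 to minute 137, minute 240 to minute 252, minute 259 to minute 260.
B \ A = minute 149 to minute 161, minute 228 to minute 236.
Union of the two gives the symmetric difference.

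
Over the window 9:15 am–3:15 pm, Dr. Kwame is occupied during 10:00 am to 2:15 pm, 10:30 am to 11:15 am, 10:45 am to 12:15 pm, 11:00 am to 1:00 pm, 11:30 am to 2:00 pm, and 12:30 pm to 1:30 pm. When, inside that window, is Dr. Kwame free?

After merging, the occupied span is 10:00 am-2:15 pm.
Gaps within 9:15 am-3:15 pm: 9:15 am-10:00 am, 2:15 pm-3:15 pm.

9:15 am-10:00 am, 2:15 pm-3:15 pm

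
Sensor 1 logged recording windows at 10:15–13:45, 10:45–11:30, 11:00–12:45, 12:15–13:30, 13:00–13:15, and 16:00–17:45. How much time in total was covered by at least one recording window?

Merged: 10:15–13:45, 16:00–17:45.
Lengths: 3 h 30 min + 1 h 45 min = 5 h 15 min.

5 h 15 min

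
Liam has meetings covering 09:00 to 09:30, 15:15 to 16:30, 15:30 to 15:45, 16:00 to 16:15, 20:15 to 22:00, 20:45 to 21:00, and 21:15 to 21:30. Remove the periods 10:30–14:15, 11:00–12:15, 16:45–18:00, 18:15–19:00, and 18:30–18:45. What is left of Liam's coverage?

09:00–09:30, 15:15–16:30, 20:15–22:00

Merge the first list: 09:00–09:30, 15:15–16:30, 20:15–22:00.
Merge the second list: 10:30–14:15, 16:45–18:00, 18:15–19:00.
09:00–09:30: nothing removed.
15:15–16:30: nothing removed.
20:15–22:00: nothing removed.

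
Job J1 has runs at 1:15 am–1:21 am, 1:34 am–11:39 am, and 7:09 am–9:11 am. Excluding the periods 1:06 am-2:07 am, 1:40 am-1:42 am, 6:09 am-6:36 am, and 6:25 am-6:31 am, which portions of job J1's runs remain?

2:07 am–6:09 am, 6:36 am–11:39 am

Merge the first list: 1:15 am–1:21 am, 1:34 am–11:39 am.
Merge the second list: 1:06 am–2:07 am, 6:09 am–6:36 am.
1:15 am–1:21 am: entirely removed.
1:34 am–11:39 am \ B = 2:07 am–6:09 am, 6:36 am–11:39 am.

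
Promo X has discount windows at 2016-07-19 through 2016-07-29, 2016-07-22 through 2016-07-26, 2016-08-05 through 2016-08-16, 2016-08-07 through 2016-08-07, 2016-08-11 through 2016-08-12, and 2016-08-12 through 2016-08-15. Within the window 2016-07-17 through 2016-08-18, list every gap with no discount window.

The merged coverage is 2016-07-19 through 2016-07-29, 2016-08-05 through 2016-08-16.
Complement within 2016-07-17 through 2016-08-18: 2016-07-17 through 2016-07-18, 2016-07-30 through 2016-08-04, 2016-08-17 through 2016-08-18.

2016-07-17 through 2016-07-18, 2016-07-30 through 2016-08-04, 2016-08-17 through 2016-08-18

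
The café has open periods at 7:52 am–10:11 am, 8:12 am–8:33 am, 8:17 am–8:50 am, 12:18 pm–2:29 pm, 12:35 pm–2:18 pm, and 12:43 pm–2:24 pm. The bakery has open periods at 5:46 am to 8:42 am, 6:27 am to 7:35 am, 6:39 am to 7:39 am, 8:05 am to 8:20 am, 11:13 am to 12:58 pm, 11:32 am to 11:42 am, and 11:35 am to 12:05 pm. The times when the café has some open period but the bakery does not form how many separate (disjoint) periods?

A, merged: 7:52 am–10:11 am, 12:18 pm–2:29 pm.
B, merged: 5:46 am–8:42 am, 11:13 am–12:58 pm.
A \ B = 8:42 am–10:11 am, 12:58 pm–2:29 pm.
That is 2 disjoint pieces.

2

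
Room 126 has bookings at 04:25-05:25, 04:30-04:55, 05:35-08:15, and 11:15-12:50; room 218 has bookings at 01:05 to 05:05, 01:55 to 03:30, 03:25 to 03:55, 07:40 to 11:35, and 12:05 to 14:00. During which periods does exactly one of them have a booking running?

01:05–04:25, 05:05–05:25, 05:35–07:40, 08:15–11:15, 11:35–12:05, 12:50–14:00

First set merges to 04:25–05:25, 05:35–08:15, 11:15–12:50.
Second set merges to 01:05–05:05, 07:40–11:35, 12:05–14:00.
Only in the first: 05:05–05:25, 05:35–07:40, 11:35–12:05.
Only in the second: 01:05–04:25, 08:15–11:15, 12:50–14:00.
Together these are the periods covered by exactly one.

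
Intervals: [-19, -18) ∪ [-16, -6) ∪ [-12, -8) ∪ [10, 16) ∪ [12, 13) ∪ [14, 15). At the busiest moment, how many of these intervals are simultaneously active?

2

Walk the sorted start/end points keeping a running depth.
The depth first hits 2 at -12.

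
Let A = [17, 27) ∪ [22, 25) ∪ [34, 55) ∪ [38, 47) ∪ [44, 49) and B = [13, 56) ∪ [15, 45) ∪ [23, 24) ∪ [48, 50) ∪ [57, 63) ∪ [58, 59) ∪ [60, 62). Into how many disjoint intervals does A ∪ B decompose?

First set merges to [17, 27), [34, 55).
Second set merges to [13, 56), [57, 63).
A ∪ B = [13, 56), [57, 63).
That is 2 disjoint pieces.

2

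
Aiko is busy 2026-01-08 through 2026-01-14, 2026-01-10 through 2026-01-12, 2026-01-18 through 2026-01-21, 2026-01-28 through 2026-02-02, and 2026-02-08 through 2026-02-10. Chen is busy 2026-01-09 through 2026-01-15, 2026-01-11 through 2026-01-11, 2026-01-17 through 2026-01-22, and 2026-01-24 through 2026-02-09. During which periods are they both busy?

A, merged: 2026-01-08 through 2026-01-14, 2026-01-18 through 2026-01-21, 2026-01-28 through 2026-02-02, 2026-02-08 through 2026-02-10.
B, merged: 2026-01-09 through 2026-01-15, 2026-01-17 through 2026-01-22, 2026-01-24 through 2026-02-09.
2026-01-08 through 2026-01-14 meets the second set on 2026-01-09 through 2026-01-14.
2026-01-18 through 2026-01-21 meets the second set on 2026-01-18 through 2026-01-21.
2026-01-28 through 2026-02-02 meets the second set on 2026-01-28 through 2026-02-02.
2026-02-08 through 2026-02-10 meets the second set on 2026-02-08 through 2026-02-09.

2026-01-09 through 2026-01-14, 2026-01-18 through 2026-01-21, 2026-01-28 through 2026-02-02, 2026-02-08 through 2026-02-09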